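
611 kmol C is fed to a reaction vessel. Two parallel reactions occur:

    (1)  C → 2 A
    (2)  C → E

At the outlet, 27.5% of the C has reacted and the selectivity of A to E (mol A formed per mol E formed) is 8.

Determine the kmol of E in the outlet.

33.6 kmol

Conversion of C: C consumed = 0.275 × 611 = 168 kmol = 1ξ₁ + 1ξ₂.
Selectivity: 2ξ₁ / (1ξ₂) = 8 → ξ₁ = 4 ξ₂.
Substitute: (1·4 + 1) ξ₂ = 168 → ξ₂ = 33.61 kmol, ξ₁ = 134.4 kmol.
Outlet amounts (n = n₀ + Σ ν·ξ):
  C: 611 − 1(134.4) − 1(33.61) = 443
  A: 0 + 2(134.4) = 268.8
  E: 0 + 1(33.61) = 33.61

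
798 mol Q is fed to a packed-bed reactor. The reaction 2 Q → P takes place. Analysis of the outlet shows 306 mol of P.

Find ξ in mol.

ξ = 306 mol

For P: n = n₀ + 1ξ → 306 = 0 + 1ξ, giving ξ = 306 mol.
Outlet amounts (n = n₀ + ν ξ):
  Q: 798 − 2(306) = 186
  P: 0 + 1(306) = 306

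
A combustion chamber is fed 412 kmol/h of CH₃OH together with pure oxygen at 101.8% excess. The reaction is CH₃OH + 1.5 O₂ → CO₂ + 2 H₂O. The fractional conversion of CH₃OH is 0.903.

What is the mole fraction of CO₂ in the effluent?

0.202

Stoichiometric O₂ = 1.5 × 412 = 618 kmol/h; O₂ fed = 618 × 2.018 = 1247 kmol/h.
Fuel reacted = 0.903 × 412 → ξ = 372 kmol/h.
Outlet (n = n₀ + ν ξ):
  CH₃OH: 412 − 1(372) = 39.96
  O₂: 1247 − 1.5(372) = 689.1
  CO₂: 0 + 1(372) = 372
  H₂O: 0 + 2(372) = 744.1
Total out = 1845 kmol/h; y_CO₂ = 372 / 1845 = 0.2016.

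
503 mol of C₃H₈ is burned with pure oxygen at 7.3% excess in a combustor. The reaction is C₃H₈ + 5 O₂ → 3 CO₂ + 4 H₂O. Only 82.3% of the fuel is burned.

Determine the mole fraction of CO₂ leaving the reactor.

0.343

Stoichiometric O₂ = 5 × 503 = 2515 mol; O₂ fed = 2515 × 1.073 = 2699 mol.
Fuel reacted = 0.823 × 503 → ξ = 414 mol.
Outlet (n = n₀ + ν ξ):
  C₃H₈: 503 − 1(414) = 89.03
  O₂: 2699 − 5(414) = 628.8
  CO₂: 0 + 3(414) = 1242
  H₂O: 0 + 4(414) = 1656
Total out = 3616 mol; y_CO₂ = 1242 / 3616 = 0.3435.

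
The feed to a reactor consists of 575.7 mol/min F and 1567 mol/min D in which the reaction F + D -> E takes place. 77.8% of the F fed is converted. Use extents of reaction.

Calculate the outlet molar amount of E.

F reacted = 0.778 × 575.7 = 447.9 mol/min; ν_F = −1, so ξ = 447.9/1 = 447.9 mol/min.
Outlet amounts (n = n₀ + ν ξ):
  F: 575.7 − 1(447.9) = 127.8
  D: 1567 − 1(447.9) = 1119
  E: 0 + 1(447.9) = 447.9

448 mol/min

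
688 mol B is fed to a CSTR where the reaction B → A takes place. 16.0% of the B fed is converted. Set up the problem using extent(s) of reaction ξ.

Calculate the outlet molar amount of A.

B reacted = 0.16 × 688 = 110.1 mol; ν_B = −1, so ξ = 110.1/1 = 110.1 mol.
Outlet amounts (n = n₀ + ν ξ):
  B: 688 − 1(110.1) = 577.9
  A: 0 + 1(110.1) = 110.1

110 mol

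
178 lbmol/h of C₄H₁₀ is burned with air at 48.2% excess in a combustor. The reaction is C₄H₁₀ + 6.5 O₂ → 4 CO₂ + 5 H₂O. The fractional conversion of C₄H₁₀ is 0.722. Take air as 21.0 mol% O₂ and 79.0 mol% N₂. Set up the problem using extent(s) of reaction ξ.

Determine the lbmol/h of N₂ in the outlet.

6450 lbmol/h

Stoichiometric O₂ = 6.5 × 178 = 1157 lbmol/h; O₂ fed = 1157 × 1.482 = 1715 lbmol/h.
N₂ fed = 1715 × 79/21 = 6450 lbmol/h.
Fuel reacted = 0.722 × 178 → ξ = 128.5 lbmol/h.
Outlet (n = n₀ + ν ξ):
  C₄H₁₀: 178 − 1(128.5) = 49.48
  O₂: 1715 − 6.5(128.5) = 879.3
  N₂: 6450 (inert)
  CO₂: 0 + 4(128.5) = 514.1
  H₂O: 0 + 5(128.5) = 642.6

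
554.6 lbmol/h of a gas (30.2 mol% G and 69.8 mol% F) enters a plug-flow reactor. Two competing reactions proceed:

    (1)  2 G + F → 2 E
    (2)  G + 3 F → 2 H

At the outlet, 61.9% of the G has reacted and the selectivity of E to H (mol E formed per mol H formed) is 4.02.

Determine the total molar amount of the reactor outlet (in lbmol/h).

Conversion of G: G consumed = 0.619 × 167.5 = 103.7 lbmol/h = 2ξ₁ + 1ξ₂.
Selectivity: 2ξ₁ / (2ξ₂) = 4.02 → ξ₁ = 4.02 ξ₂.
Substitute: (2·4.02 + 1) ξ₂ = 103.7 → ξ₂ = 11.47 lbmol/h, ξ₁ = 46.1 lbmol/h.
Outlet amounts (n = n₀ + Σ ν·ξ):
  G: 167.5 − 2(46.1) − 1(11.47) = 63.81
  F: 387.1 − 1(46.1) − 3(11.47) = 306.6
  E: 0 + 2(46.1) = 92.21
  H: 0 + 2(11.47) = 22.94
Total out = 63.81 + 306.6 + 92.21 + 22.94 = 485.6 lbmol/h.

486 lbmol/h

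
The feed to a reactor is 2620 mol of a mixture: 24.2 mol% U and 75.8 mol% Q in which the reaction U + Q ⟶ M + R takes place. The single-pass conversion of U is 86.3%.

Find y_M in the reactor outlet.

U reacted = 0.863 × 634 = 547.2 mol; ν_U = −1, so ξ = 547.2/1 = 547.2 mol.
Outlet amounts (n = n₀ + ν ξ):
  U: 634 − 1(547.2) = 86.86
  Q: 1986 − 1(547.2) = 1439
  M: 0 + 1(547.2) = 547.2
  R: 0 + 1(547.2) = 547.2
Total out = 2620 mol; y_M = 547.2 / 2620 = 0.2088.

0.209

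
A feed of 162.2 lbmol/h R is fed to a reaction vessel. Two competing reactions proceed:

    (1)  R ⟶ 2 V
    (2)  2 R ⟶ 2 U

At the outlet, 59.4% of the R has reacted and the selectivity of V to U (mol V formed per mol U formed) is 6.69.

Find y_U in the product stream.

0.0938

Conversion of R: R consumed = 0.594 × 162.2 = 96.35 lbmol/h = 1ξ₁ + 2ξ₂.
Selectivity: 2ξ₁ / (2ξ₂) = 6.69 → ξ₁ = 6.69 ξ₂.
Substitute: (1·6.69 + 2) ξ₂ = 96.35 → ξ₂ = 11.09 lbmol/h, ξ₁ = 74.17 lbmol/h.
Outlet amounts (n = n₀ + Σ ν·ξ):
  R: 162.2 − 1(74.17) − 2(11.09) = 65.85
  V: 0 + 2(74.17) = 148.3
  U: 0 + 2(11.09) = 22.17
Total out = 236.4 lbmol/h; y_U = 22.17 / 236.4 = 0.09381.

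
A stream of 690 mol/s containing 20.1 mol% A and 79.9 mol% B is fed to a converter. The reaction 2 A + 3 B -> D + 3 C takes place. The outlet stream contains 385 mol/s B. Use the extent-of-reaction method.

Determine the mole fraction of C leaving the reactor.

For B: n = n₀ − 3ξ → 385 = 551.3 − 3ξ, giving ξ = 55.44 mol/s.
Outlet amounts (n = n₀ + ν ξ):
  A: 138.7 − 2(55.44) = 27.82
  B: 551.3 − 3(55.44) = 385
  D: 0 + 1(55.44) = 55.44
  C: 0 + 3(55.44) = 166.3
Total out = 634.6 mol/s; y_C = 166.3 / 634.6 = 0.2621.

0.262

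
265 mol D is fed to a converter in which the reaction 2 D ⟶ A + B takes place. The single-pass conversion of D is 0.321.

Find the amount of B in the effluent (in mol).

42.5 mol

D reacted = 0.321 × 265 = 85.06 mol; ν_D = −2, so ξ = 85.06/2 = 42.53 mol.
Outlet amounts (n = n₀ + ν ξ):
  D: 265 − 2(42.53) = 179.9
  A: 0 + 1(42.53) = 42.53
  B: 0 + 1(42.53) = 42.53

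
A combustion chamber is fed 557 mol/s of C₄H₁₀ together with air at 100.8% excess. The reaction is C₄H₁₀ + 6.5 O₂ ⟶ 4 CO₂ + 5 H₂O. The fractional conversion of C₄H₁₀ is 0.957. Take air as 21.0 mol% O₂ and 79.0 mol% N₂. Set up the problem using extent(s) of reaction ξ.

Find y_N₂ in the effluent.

Stoichiometric O₂ = 6.5 × 557 = 3620 mol/s; O₂ fed = 3620 × 2.008 = 7270 mol/s.
N₂ fed = 7270 × 79/21 = 27350 mol/s.
Fuel reacted = 0.957 × 557 → ξ = 533 mol/s.
Outlet (n = n₀ + ν ξ):
  C₄H₁₀: 557 − 1(533) = 23.95
  O₂: 7270 − 6.5(533) = 3805
  N₂: 27350 (inert)
  CO₂: 0 + 4(533) = 2132
  H₂O: 0 + 5(533) = 2665
Total out = 35980 mol/s; y_N₂ = 27350 / 35980 = 0.7602.

0.76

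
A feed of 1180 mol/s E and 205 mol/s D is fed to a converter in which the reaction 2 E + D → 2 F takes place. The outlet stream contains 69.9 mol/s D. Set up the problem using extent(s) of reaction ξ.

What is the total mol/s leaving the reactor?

For D: n = n₀ − 1ξ → 69.9 = 205 − 1ξ, giving ξ = 135.1 mol/s.
Outlet amounts (n = n₀ + ν ξ):
  E: 1180 − 2(135.1) = 909.8
  D: 205 − 1(135.1) = 69.9
  F: 0 + 2(135.1) = 270.2
Total out = 909.8 + 69.9 + 270.2 = 1250 mol/s.

1250 mol/s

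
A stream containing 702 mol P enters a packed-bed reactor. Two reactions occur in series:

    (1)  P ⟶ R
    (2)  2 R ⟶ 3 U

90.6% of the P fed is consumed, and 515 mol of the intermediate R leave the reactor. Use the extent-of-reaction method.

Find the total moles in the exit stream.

763 mol

Conversion of P: P consumed = 1ξ₁ = 0.906 × 702 → ξ₁ = 636 mol.
R balance: n_R = 0 + 1ξ₁ − 2ξ₂ = 515 → ξ₂ = (1·636 − 515)/2 = 60.51 mol.
Outlet amounts (n = n₀ + Σ ν·ξ):
  P: 702 − 1(636) = 65.99
  R: 0 + 1(636) − 2(60.51) = 515
  U: 0 + 3(60.51) = 181.5
Total out = 65.99 + 515 + 181.5 = 762.5 mol.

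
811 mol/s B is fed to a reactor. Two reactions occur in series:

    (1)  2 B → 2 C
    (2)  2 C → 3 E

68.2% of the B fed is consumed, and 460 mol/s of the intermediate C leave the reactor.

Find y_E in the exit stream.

Conversion of B: B consumed = 2ξ₁ = 0.682 × 811 → ξ₁ = 276.6 mol/s.
C balance: n_C = 0 + 2ξ₁ − 2ξ₂ = 460 → ξ₂ = (2·276.6 − 460)/2 = 46.55 mol/s.
Outlet amounts (n = n₀ + Σ ν·ξ):
  B: 811 − 2(276.6) = 257.9
  C: 0 + 2(276.6) − 2(46.55) = 460
  E: 0 + 3(46.55) = 139.7
Total out = 857.6 mol/s; y_E = 139.7 / 857.6 = 0.1629.

0.163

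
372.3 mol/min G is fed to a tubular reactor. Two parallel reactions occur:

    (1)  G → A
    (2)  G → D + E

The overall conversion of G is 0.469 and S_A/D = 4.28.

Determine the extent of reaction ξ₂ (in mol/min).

ξ₂ = 33.1 mol/min

Conversion of G: G consumed = 0.469 × 372.3 = 174.6 mol/min = 1ξ₁ + 1ξ₂.
Selectivity: 1ξ₁ / (1ξ₂) = 4.28 → ξ₁ = 4.28 ξ₂.
Substitute: (1·4.28 + 1) ξ₂ = 174.6 → ξ₂ = 33.07 mol/min, ξ₁ = 141.5 mol/min.
Outlet amounts (n = n₀ + Σ ν·ξ):
  G: 372.3 − 1(141.5) − 1(33.07) = 197.7
  A: 0 + 1(141.5) = 141.5
  D: 0 + 1(33.07) = 33.07
  E: 0 + 1(33.07) = 33.07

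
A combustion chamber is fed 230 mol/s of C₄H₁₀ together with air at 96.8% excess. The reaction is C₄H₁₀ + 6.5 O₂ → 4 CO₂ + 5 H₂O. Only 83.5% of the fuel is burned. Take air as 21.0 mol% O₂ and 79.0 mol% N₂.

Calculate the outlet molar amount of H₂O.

Stoichiometric O₂ = 6.5 × 230 = 1495 mol/s; O₂ fed = 1495 × 1.968 = 2942 mol/s.
N₂ fed = 2942 × 79/21 = 11070 mol/s.
Fuel reacted = 0.835 × 230 → ξ = 192 mol/s.
Outlet (n = n₀ + ν ξ):
  C₄H₁₀: 230 − 1(192) = 37.95
  O₂: 2942 − 6.5(192) = 1694
  N₂: 11070 (inert)
  CO₂: 0 + 4(192) = 768.2
  H₂O: 0 + 5(192) = 960.2

960 mol/s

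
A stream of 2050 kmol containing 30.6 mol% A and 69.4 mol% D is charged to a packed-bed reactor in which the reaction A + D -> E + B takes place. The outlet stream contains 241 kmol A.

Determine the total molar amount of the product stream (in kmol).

2050 kmol

For A: n = n₀ − 1ξ → 241 = 627.3 − 1ξ, giving ξ = 386.3 kmol.
Outlet amounts (n = n₀ + ν ξ):
  A: 627.3 − 1(386.3) = 241
  D: 1423 − 1(386.3) = 1036
  E: 0 + 1(386.3) = 386.3
  B: 0 + 1(386.3) = 386.3
Total out = 241 + 1036 + 386.3 + 386.3 = 2050 kmol.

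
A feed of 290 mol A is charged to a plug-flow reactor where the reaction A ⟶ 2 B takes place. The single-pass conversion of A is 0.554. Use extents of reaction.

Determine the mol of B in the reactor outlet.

A reacted = 0.554 × 290 = 160.7 mol; ν_A = −1, so ξ = 160.7/1 = 160.7 mol.
Outlet amounts (n = n₀ + ν ξ):
  A: 290 − 1(160.7) = 129.3
  B: 0 + 2(160.7) = 321.3

321 mol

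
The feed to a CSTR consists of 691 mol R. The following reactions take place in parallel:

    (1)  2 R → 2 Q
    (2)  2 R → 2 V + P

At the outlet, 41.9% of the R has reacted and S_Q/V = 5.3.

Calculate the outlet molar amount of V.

46 mol

Conversion of R: R consumed = 0.419 × 691 = 289.5 mol = 2ξ₁ + 2ξ₂.
Selectivity: 2ξ₁ / (2ξ₂) = 5.3 → ξ₁ = 5.3 ξ₂.
Substitute: (2·5.3 + 2) ξ₂ = 289.5 → ξ₂ = 22.98 mol, ξ₁ = 121.8 mol.
Outlet amounts (n = n₀ + Σ ν·ξ):
  R: 691 − 2(121.8) − 2(22.98) = 401.5
  Q: 0 + 2(121.8) = 243.6
  V: 0 + 2(22.98) = 45.96
  P: 0 + 1(22.98) = 22.98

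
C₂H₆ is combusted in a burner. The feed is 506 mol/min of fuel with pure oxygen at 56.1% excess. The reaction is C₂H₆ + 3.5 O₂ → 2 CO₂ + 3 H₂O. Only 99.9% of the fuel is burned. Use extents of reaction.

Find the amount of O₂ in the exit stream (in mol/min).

995 mol/min

Stoichiometric O₂ = 3.5 × 506 = 1771 mol/min; O₂ fed = 1771 × 1.561 = 2765 mol/min.
Fuel reacted = 0.999 × 506 → ξ = 505.5 mol/min.
Outlet (n = n₀ + ν ξ):
  C₂H₆: 506 − 1(505.5) = 0.506
  O₂: 2765 − 3.5(505.5) = 995.3
  CO₂: 0 + 2(505.5) = 1011
  H₂O: 0 + 3(505.5) = 1516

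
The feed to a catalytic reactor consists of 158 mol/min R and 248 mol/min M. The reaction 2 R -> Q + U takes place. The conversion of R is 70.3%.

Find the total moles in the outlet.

R reacted = 0.703 × 158 = 111.1 mol/min; ν_R = −2, so ξ = 111.1/2 = 55.54 mol/min.
Outlet amounts (n = n₀ + ν ξ):
  R: 158 − 2(55.54) = 46.93
  Q: 0 + 1(55.54) = 55.54
  U: 0 + 1(55.54) = 55.54
  M: 248 (inert)
Total out = 46.93 + 55.54 + 55.54 + 248 = 406 mol/min.

406 mol/min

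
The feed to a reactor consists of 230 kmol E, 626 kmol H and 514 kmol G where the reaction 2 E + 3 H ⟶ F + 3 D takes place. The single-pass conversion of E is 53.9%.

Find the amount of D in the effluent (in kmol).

186 kmol

E reacted = 0.539 × 230 = 124 kmol; ν_E = −2, so ξ = 124/2 = 61.99 kmol.
Outlet amounts (n = n₀ + ν ξ):
  E: 230 − 2(61.99) = 106
  H: 626 − 3(61.99) = 440
  F: 0 + 1(61.99) = 61.99
  D: 0 + 3(61.99) = 186
  G: 514 (inert)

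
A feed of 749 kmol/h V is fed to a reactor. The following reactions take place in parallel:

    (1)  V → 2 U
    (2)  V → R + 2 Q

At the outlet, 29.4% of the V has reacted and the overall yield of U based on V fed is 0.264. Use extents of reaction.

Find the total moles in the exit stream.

Yield of U: 2ξ₁ / 749 = 0.264 → ξ₁ = 98.87 kmol/h.
Conversion of V: 1ξ₁ + 1ξ₂ = 0.294 × 749 = 220.2 → ξ₂ = 121.3 kmol/h.
Outlet amounts (n = n₀ + Σ ν·ξ):
  V: 749 − 1(98.87) − 1(121.3) = 528.8
  U: 0 + 2(98.87) = 197.7
  R: 0 + 1(121.3) = 121.3
  Q: 0 + 2(121.3) = 242.7
Total out = 528.8 + 197.7 + 121.3 + 242.7 = 1091 kmol/h.

1090 kmol/h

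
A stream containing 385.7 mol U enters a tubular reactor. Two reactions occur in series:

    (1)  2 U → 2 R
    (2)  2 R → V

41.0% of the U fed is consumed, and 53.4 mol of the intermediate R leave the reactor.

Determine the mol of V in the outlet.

52.4 mol

Conversion of U: U consumed = 2ξ₁ = 0.41 × 385.7 → ξ₁ = 79.07 mol.
R balance: n_R = 0 + 2ξ₁ − 2ξ₂ = 53.4 → ξ₂ = (2·79.07 − 53.4)/2 = 52.37 mol.
Outlet amounts (n = n₀ + Σ ν·ξ):
  U: 385.7 − 2(79.07) = 227.6
  R: 0 + 2(79.07) − 2(52.37) = 53.4
  V: 0 + 1(52.37) = 52.37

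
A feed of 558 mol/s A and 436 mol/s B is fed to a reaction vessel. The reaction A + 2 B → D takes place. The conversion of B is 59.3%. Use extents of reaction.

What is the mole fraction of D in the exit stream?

0.176

B reacted = 0.593 × 436 = 258.5 mol/s; ν_B = −2, so ξ = 258.5/2 = 129.3 mol/s.
Outlet amounts (n = n₀ + ν ξ):
  A: 558 − 1(129.3) = 428.7
  B: 436 − 2(129.3) = 177.5
  D: 0 + 1(129.3) = 129.3
Total out = 735.5 mol/s; y_D = 129.3 / 735.5 = 0.1758.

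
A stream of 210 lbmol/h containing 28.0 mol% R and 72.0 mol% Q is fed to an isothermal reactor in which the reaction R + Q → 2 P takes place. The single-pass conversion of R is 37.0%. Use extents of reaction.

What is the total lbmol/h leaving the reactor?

210 lbmol/h

R reacted = 0.37 × 58.8 = 21.76 lbmol/h; ν_R = −1, so ξ = 21.76/1 = 21.76 lbmol/h.
Outlet amounts (n = n₀ + ν ξ):
  R: 58.8 − 1(21.76) = 37.04
  Q: 151.2 − 1(21.76) = 129.4
  P: 0 + 2(21.76) = 43.51
Total out = 37.04 + 129.4 + 43.51 = 210 lbmol/h.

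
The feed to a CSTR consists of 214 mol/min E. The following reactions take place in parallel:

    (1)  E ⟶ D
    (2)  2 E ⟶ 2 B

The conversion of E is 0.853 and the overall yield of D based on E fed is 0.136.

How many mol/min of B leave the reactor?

Yield of D: 1ξ₁ / 214 = 0.136 → ξ₁ = 29.1 mol/min.
Conversion of E: 1ξ₁ + 2ξ₂ = 0.853 × 214 = 182.5 → ξ₂ = 76.72 mol/min.
Outlet amounts (n = n₀ + Σ ν·ξ):
  E: 214 − 1(29.1) − 2(76.72) = 31.46
  D: 0 + 1(29.1) = 29.1
  B: 0 + 2(76.72) = 153.4

153 mol/min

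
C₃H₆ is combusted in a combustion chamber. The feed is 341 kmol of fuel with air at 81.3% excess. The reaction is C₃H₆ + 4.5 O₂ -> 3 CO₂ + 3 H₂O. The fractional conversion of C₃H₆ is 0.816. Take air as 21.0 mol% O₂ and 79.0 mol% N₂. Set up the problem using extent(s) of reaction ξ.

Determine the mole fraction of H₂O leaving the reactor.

0.0608

Stoichiometric O₂ = 4.5 × 341 = 1534 kmol; O₂ fed = 1534 × 1.813 = 2782 kmol.
N₂ fed = 2782 × 79/21 = 10470 kmol.
Fuel reacted = 0.816 × 341 → ξ = 278.3 kmol.
Outlet (n = n₀ + ν ξ):
  C₃H₆: 341 − 1(278.3) = 62.74
  O₂: 2782 − 4.5(278.3) = 1530
  N₂: 10470 (inert)
  CO₂: 0 + 3(278.3) = 834.8
  H₂O: 0 + 3(278.3) = 834.8
Total out = 13730 kmol; y_H₂O = 834.8 / 13730 = 0.06081.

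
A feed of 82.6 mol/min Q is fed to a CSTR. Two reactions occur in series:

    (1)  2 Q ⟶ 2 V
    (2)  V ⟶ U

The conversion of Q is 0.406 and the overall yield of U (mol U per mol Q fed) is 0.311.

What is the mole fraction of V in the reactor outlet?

0.095

Conversion of Q: Q consumed = 2ξ₁ = 0.406 × 82.6 → ξ₁ = 16.77 mol/min.
Yield of U: 1ξ₂ / 82.6 = 0.311 → ξ₂ = 25.69 mol/min.
Outlet amounts (n = n₀ + Σ ν·ξ):
  Q: 82.6 − 2(16.77) = 49.06
  V: 0 + 2(16.77) − 1(25.69) = 7.847
  U: 0 + 1(25.69) = 25.69
Total out = 82.6 mol/min; y_V = 7.847 / 82.6 = 0.095.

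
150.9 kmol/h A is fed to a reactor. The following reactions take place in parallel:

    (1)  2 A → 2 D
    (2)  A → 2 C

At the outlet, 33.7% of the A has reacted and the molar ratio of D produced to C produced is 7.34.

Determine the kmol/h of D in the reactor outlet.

47.6 kmol/h

Conversion of A: A consumed = 0.337 × 150.9 = 50.85 kmol/h = 2ξ₁ + 1ξ₂.
Selectivity: 2ξ₁ / (2ξ₂) = 7.34 → ξ₁ = 7.34 ξ₂.
Substitute: (2·7.34 + 1) ξ₂ = 50.85 → ξ₂ = 3.243 kmol/h, ξ₁ = 23.81 kmol/h.
Outlet amounts (n = n₀ + Σ ν·ξ):
  A: 150.9 − 2(23.81) − 1(3.243) = 100
  D: 0 + 2(23.81) = 47.61
  C: 0 + 2(3.243) = 6.486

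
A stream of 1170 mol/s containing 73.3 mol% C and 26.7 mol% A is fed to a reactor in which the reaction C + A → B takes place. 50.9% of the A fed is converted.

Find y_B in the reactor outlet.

A reacted = 0.509 × 312.4 = 159 mol/s; ν_A = −1, so ξ = 159/1 = 159 mol/s.
Outlet amounts (n = n₀ + ν ξ):
  C: 857.6 − 1(159) = 698.6
  A: 312.4 − 1(159) = 153.4
  B: 0 + 1(159) = 159
Total out = 1011 mol/s; y_B = 159 / 1011 = 0.1573.

0.157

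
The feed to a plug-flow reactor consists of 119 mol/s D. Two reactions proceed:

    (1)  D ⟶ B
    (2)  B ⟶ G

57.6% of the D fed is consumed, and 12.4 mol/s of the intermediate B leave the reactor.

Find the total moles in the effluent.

Conversion of D: D consumed = 1ξ₁ = 0.576 × 119 → ξ₁ = 68.54 mol/s.
B balance: n_B = 0 + 1ξ₁ − 1ξ₂ = 12.4 → ξ₂ = (1·68.54 − 12.4)/1 = 56.14 mol/s.
Outlet amounts (n = n₀ + Σ ν·ξ):
  D: 119 − 1(68.54) = 50.46
  B: 0 + 1(68.54) − 1(56.14) = 12.4
  G: 0 + 1(56.14) = 56.14
Total out = 50.46 + 12.4 + 56.14 = 119 mol/s.

119 mol/s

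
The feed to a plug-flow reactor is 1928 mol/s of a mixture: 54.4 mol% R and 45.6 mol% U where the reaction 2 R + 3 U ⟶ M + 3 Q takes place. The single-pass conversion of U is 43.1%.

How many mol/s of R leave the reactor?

U reacted = 0.431 × 879.2 = 378.9 mol/s; ν_U = −3, so ξ = 378.9/3 = 126.3 mol/s.
Outlet amounts (n = n₀ + ν ξ):
  R: 1049 − 2(126.3) = 796.2
  U: 879.2 − 3(126.3) = 500.2
  M: 0 + 1(126.3) = 126.3
  Q: 0 + 3(126.3) = 378.9

796 mol/s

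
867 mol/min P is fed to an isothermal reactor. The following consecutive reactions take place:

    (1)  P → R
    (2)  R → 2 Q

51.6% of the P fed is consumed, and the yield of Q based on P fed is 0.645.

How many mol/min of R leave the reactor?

Conversion of P: P consumed = 1ξ₁ = 0.516 × 867 → ξ₁ = 447.4 mol/min.
Yield of Q: 2ξ₂ / 867 = 0.645 → ξ₂ = 279.6 mol/min.
Outlet amounts (n = n₀ + Σ ν·ξ):
  P: 867 − 1(447.4) = 419.6
  R: 0 + 1(447.4) − 1(279.6) = 167.8
  Q: 0 + 2(279.6) = 559.2

168 mol/min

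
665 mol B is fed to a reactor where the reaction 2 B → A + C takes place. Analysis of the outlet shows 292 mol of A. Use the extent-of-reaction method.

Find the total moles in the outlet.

For A: n = n₀ + 1ξ → 292 = 0 + 1ξ, giving ξ = 292 mol.
Outlet amounts (n = n₀ + ν ξ):
  B: 665 − 2(292) = 81
  A: 0 + 1(292) = 292
  C: 0 + 1(292) = 292
Total out = 81 + 292 + 292 = 665 mol.

665 mol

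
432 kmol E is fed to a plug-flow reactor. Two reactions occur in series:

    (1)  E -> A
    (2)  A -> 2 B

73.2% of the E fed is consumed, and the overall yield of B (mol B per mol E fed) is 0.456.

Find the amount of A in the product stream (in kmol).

Conversion of E: E consumed = 1ξ₁ = 0.732 × 432 → ξ₁ = 316.2 kmol.
Yield of B: 2ξ₂ / 432 = 0.456 → ξ₂ = 98.5 kmol.
Outlet amounts (n = n₀ + Σ ν·ξ):
  E: 432 − 1(316.2) = 115.8
  A: 0 + 1(316.2) − 1(98.5) = 217.7
  B: 0 + 2(98.5) = 197

218 kmol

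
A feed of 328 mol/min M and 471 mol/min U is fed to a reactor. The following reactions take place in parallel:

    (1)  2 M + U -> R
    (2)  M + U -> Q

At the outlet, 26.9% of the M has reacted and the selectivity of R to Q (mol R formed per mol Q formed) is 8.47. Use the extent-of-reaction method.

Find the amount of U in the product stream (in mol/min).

Conversion of M: M consumed = 0.269 × 328 = 88.23 mol/min = 2ξ₁ + 1ξ₂.
Selectivity: 1ξ₁ / (1ξ₂) = 8.47 → ξ₁ = 8.47 ξ₂.
Substitute: (2·8.47 + 1) ξ₂ = 88.23 → ξ₂ = 4.918 mol/min, ξ₁ = 41.66 mol/min.
Outlet amounts (n = n₀ + Σ ν·ξ):
  M: 328 − 2(41.66) − 1(4.918) = 239.8
  U: 471 − 1(41.66) − 1(4.918) = 424.4
  R: 0 + 1(41.66) = 41.66
  Q: 0 + 1(4.918) = 4.918

424 mol/min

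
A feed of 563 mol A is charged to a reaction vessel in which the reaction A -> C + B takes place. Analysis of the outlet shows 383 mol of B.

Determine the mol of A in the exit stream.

For B: n = n₀ + 1ξ → 383 = 0 + 1ξ, giving ξ = 383 mol.
Outlet amounts (n = n₀ + ν ξ):
  A: 563 − 1(383) = 180
  C: 0 + 1(383) = 383
  B: 0 + 1(383) = 383

180 mol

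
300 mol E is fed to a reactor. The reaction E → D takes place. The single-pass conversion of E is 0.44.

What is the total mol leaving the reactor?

E reacted = 0.44 × 300 = 132 mol; ν_E = −1, so ξ = 132/1 = 132 mol.
Outlet amounts (n = n₀ + ν ξ):
  E: 300 − 1(132) = 168
  D: 0 + 1(132) = 132
Total out = 168 + 132 = 300 mol.

300 mol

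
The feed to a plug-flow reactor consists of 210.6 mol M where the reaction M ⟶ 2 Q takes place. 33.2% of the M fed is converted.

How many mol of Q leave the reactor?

140 mol

M reacted = 0.332 × 210.6 = 69.92 mol; ν_M = −1, so ξ = 69.92/1 = 69.92 mol.
Outlet amounts (n = n₀ + ν ξ):
  M: 210.6 − 1(69.92) = 140.7
  Q: 0 + 2(69.92) = 139.8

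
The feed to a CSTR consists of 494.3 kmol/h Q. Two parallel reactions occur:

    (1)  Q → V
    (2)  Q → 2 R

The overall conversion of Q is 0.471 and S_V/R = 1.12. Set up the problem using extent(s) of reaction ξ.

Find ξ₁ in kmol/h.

Conversion of Q: Q consumed = 0.471 × 494.3 = 232.8 kmol/h = 1ξ₁ + 1ξ₂.
Selectivity: 1ξ₁ / (2ξ₂) = 1.12 → ξ₁ = 2.24 ξ₂.
Substitute: (1·2.24 + 1) ξ₂ = 232.8 → ξ₂ = 71.86 kmol/h, ξ₁ = 161 kmol/h.
Outlet amounts (n = n₀ + Σ ν·ξ):
  Q: 494.3 − 1(161) − 1(71.86) = 261.5
  V: 0 + 1(161) = 161
  R: 0 + 2(71.86) = 143.7

ξ₁ = 161 kmol/h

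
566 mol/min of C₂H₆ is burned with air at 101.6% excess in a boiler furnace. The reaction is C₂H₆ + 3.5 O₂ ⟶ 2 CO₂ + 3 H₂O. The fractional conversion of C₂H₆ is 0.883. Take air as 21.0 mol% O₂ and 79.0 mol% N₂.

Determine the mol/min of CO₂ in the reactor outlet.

1000 mol/min

Stoichiometric O₂ = 3.5 × 566 = 1981 mol/min; O₂ fed = 1981 × 2.016 = 3994 mol/min.
N₂ fed = 3994 × 79/21 = 15020 mol/min.
Fuel reacted = 0.883 × 566 → ξ = 499.8 mol/min.
Outlet (n = n₀ + ν ξ):
  C₂H₆: 566 − 1(499.8) = 66.22
  O₂: 3994 − 3.5(499.8) = 2244
  N₂: 15020 (inert)
  CO₂: 0 + 2(499.8) = 999.6
  H₂O: 0 + 3(499.8) = 1499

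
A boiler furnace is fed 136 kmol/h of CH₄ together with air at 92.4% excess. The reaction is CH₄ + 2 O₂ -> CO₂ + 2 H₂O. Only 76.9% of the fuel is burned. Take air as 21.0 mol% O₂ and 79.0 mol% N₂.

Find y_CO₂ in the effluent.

Stoichiometric O₂ = 2 × 136 = 272 kmol/h; O₂ fed = 272 × 1.924 = 523.3 kmol/h.
N₂ fed = 523.3 × 79/21 = 1969 kmol/h.
Fuel reacted = 0.769 × 136 → ξ = 104.6 kmol/h.
Outlet (n = n₀ + ν ξ):
  CH₄: 136 − 1(104.6) = 31.42
  O₂: 523.3 − 2(104.6) = 314.2
  N₂: 1969 (inert)
  CO₂: 0 + 1(104.6) = 104.6
  H₂O: 0 + 2(104.6) = 209.2
Total out = 2628 kmol/h; y_CO₂ = 104.6 / 2628 = 0.0398.

0.0398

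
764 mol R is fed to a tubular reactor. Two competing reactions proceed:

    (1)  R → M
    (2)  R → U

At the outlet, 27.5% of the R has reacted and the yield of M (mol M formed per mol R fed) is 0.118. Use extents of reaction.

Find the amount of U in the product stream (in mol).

Yield of M: 1ξ₁ / 764 = 0.118 → ξ₁ = 90.15 mol.
Conversion of R: 1ξ₁ + 1ξ₂ = 0.275 × 764 = 210.1 → ξ₂ = 119.9 mol.
Outlet amounts (n = n₀ + Σ ν·ξ):
  R: 764 − 1(90.15) − 1(119.9) = 553.9
  M: 0 + 1(90.15) = 90.15
  U: 0 + 1(119.9) = 119.9

120 mol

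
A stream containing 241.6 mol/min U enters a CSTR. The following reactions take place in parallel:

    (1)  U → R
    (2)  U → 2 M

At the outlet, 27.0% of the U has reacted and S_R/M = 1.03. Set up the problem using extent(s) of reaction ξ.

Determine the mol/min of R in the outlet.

43.9 mol/min

Conversion of U: U consumed = 0.27 × 241.6 = 65.23 mol/min = 1ξ₁ + 1ξ₂.
Selectivity: 1ξ₁ / (2ξ₂) = 1.03 → ξ₁ = 2.06 ξ₂.
Substitute: (1·2.06 + 1) ξ₂ = 65.23 → ξ₂ = 21.32 mol/min, ξ₁ = 43.91 mol/min.
Outlet amounts (n = n₀ + Σ ν·ξ):
  U: 241.6 − 1(43.91) − 1(21.32) = 176.4
  R: 0 + 1(43.91) = 43.91
  M: 0 + 2(21.32) = 42.64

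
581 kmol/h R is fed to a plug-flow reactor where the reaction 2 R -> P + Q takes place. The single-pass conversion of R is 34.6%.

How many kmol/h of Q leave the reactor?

R reacted = 0.346 × 581 = 201 kmol/h; ν_R = −2, so ξ = 201/2 = 100.5 kmol/h.
Outlet amounts (n = n₀ + ν ξ):
  R: 581 − 2(100.5) = 380
  P: 0 + 1(100.5) = 100.5
  Q: 0 + 1(100.5) = 100.5

101 kmol/h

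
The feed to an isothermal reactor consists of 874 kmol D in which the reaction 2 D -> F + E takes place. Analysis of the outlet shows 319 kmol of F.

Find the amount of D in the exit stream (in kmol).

For F: n = n₀ + 1ξ → 319 = 0 + 1ξ, giving ξ = 319 kmol.
Outlet amounts (n = n₀ + ν ξ):
  D: 874 − 2(319) = 236
  F: 0 + 1(319) = 319
  E: 0 + 1(319) = 319

236 kmol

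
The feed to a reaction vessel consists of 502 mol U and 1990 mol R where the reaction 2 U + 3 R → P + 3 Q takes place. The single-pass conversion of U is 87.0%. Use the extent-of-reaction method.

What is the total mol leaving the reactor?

2270 mol

U reacted = 0.87 × 502 = 436.7 mol; ν_U = −2, so ξ = 436.7/2 = 218.4 mol.
Outlet amounts (n = n₀ + ν ξ):
  U: 502 − 2(218.4) = 65.26
  R: 1990 − 3(218.4) = 1335
  P: 0 + 1(218.4) = 218.4
  Q: 0 + 3(218.4) = 655.1
Total out = 65.26 + 1335 + 218.4 + 655.1 = 2274 mol.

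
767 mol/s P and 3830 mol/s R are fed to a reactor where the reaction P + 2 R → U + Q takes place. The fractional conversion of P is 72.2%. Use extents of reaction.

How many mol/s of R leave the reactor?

2720 mol/s

P reacted = 0.722 × 767 = 553.8 mol/s; ν_P = −1, so ξ = 553.8/1 = 553.8 mol/s.
Outlet amounts (n = n₀ + ν ξ):
  P: 767 − 1(553.8) = 213.2
  R: 3830 − 2(553.8) = 2722
  U: 0 + 1(553.8) = 553.8
  Q: 0 + 1(553.8) = 553.8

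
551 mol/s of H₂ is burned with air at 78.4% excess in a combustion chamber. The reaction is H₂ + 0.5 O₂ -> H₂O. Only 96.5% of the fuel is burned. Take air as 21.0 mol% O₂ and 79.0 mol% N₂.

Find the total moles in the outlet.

Stoichiometric O₂ = 0.5 × 551 = 275.5 mol/s; O₂ fed = 275.5 × 1.784 = 491.5 mol/s.
N₂ fed = 491.5 × 79/21 = 1849 mol/s.
Fuel reacted = 0.965 × 551 → ξ = 531.7 mol/s.
Outlet (n = n₀ + ν ξ):
  H₂: 551 − 1(531.7) = 19.28
  O₂: 491.5 − 0.5(531.7) = 225.6
  N₂: 1849 (inert)
  H₂O: 0 + 1(531.7) = 531.7
Total out = 19.28 + 225.6 + 1849 + 531.7 = 2626 mol/s.

2630 mol/s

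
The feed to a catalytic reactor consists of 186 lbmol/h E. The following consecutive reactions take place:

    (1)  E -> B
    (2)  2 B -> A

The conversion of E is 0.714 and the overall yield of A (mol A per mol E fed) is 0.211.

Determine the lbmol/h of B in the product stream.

Conversion of E: E consumed = 1ξ₁ = 0.714 × 186 → ξ₁ = 132.8 lbmol/h.
Yield of A: 1ξ₂ / 186 = 0.211 → ξ₂ = 39.25 lbmol/h.
Outlet amounts (n = n₀ + Σ ν·ξ):
  E: 186 − 1(132.8) = 53.2
  B: 0 + 1(132.8) − 2(39.25) = 54.31
  A: 0 + 1(39.25) = 39.25

54.3 lbmol/h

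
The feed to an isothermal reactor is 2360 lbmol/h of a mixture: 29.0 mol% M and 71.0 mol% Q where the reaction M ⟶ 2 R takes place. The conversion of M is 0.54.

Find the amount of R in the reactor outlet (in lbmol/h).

739 lbmol/h

M reacted = 0.54 × 684.4 = 369.6 lbmol/h; ν_M = −1, so ξ = 369.6/1 = 369.6 lbmol/h.
Outlet amounts (n = n₀ + ν ξ):
  M: 684.4 − 1(369.6) = 314.8
  R: 0 + 2(369.6) = 739.2
  Q: 1676 (inert)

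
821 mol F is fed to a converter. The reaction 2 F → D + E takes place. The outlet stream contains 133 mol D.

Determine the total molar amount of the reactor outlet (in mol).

For D: n = n₀ + 1ξ → 133 = 0 + 1ξ, giving ξ = 133 mol.
Outlet amounts (n = n₀ + ν ξ):
  F: 821 − 2(133) = 555
  D: 0 + 1(133) = 133
  E: 0 + 1(133) = 133
Total out = 555 + 133 + 133 = 821 mol.

821 mol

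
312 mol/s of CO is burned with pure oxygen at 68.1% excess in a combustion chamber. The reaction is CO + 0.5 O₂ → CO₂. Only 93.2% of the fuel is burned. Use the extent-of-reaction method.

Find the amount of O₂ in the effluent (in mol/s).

117 mol/s

Stoichiometric O₂ = 0.5 × 312 = 156 mol/s; O₂ fed = 156 × 1.681 = 262.2 mol/s.
Fuel reacted = 0.932 × 312 → ξ = 290.8 mol/s.
Outlet (n = n₀ + ν ξ):
  CO: 312 − 1(290.8) = 21.22
  O₂: 262.2 − 0.5(290.8) = 116.8
  CO₂: 0 + 1(290.8) = 290.8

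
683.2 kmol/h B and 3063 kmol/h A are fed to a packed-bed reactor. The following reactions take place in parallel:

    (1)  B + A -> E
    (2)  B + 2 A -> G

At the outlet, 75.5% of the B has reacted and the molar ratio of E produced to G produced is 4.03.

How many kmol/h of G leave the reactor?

Conversion of B: B consumed = 0.755 × 683.2 = 515.8 kmol/h = 1ξ₁ + 1ξ₂.
Selectivity: 1ξ₁ / (1ξ₂) = 4.03 → ξ₁ = 4.03 ξ₂.
Substitute: (1·4.03 + 1) ξ₂ = 515.8 → ξ₂ = 102.5 kmol/h, ξ₁ = 413.3 kmol/h.
Outlet amounts (n = n₀ + Σ ν·ξ):
  B: 683.2 − 1(413.3) − 1(102.5) = 167.4
  A: 3063 − 1(413.3) − 2(102.5) = 2445
  E: 0 + 1(413.3) = 413.3
  G: 0 + 1(102.5) = 102.5

103 kmol/h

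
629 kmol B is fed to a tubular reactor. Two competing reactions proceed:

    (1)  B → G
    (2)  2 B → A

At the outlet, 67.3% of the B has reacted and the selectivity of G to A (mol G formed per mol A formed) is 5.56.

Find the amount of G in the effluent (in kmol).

311 kmol

Conversion of B: B consumed = 0.673 × 629 = 423.3 kmol = 1ξ₁ + 2ξ₂.
Selectivity: 1ξ₁ / (1ξ₂) = 5.56 → ξ₁ = 5.56 ξ₂.
Substitute: (1·5.56 + 2) ξ₂ = 423.3 → ξ₂ = 55.99 kmol, ξ₁ = 311.3 kmol.
Outlet amounts (n = n₀ + Σ ν·ξ):
  B: 629 − 1(311.3) − 2(55.99) = 205.7
  G: 0 + 1(311.3) = 311.3
  A: 0 + 1(55.99) = 55.99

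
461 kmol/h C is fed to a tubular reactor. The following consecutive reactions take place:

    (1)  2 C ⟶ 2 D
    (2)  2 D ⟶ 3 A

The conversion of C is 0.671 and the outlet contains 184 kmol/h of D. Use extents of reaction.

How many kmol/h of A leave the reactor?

Conversion of C: C consumed = 2ξ₁ = 0.671 × 461 → ξ₁ = 154.7 kmol/h.
D balance: n_D = 0 + 2ξ₁ − 2ξ₂ = 184 → ξ₂ = (2·154.7 − 184)/2 = 62.67 kmol/h.
Outlet amounts (n = n₀ + Σ ν·ξ):
  C: 461 − 2(154.7) = 151.7
  D: 0 + 2(154.7) − 2(62.67) = 184
  A: 0 + 3(62.67) = 188

188 kmol/h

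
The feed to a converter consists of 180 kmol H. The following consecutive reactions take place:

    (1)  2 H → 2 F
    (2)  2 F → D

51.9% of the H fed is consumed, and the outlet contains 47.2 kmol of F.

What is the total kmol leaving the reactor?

Conversion of H: H consumed = 2ξ₁ = 0.519 × 180 → ξ₁ = 46.71 kmol.
F balance: n_F = 0 + 2ξ₁ − 2ξ₂ = 47.2 → ξ₂ = (2·46.71 − 47.2)/2 = 23.11 kmol.
Outlet amounts (n = n₀ + Σ ν·ξ):
  H: 180 − 2(46.71) = 86.58
  F: 0 + 2(46.71) − 2(23.11) = 47.2
  D: 0 + 1(23.11) = 23.11
Total out = 86.58 + 47.2 + 23.11 = 156.9 kmol.

157 kmol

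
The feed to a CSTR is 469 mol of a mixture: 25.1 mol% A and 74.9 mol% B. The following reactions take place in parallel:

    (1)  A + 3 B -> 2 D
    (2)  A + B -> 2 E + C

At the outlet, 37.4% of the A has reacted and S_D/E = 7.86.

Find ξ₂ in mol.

ξ₂ = 4.97 mol

Conversion of A: A consumed = 0.374 × 117.7 = 44.03 mol = 1ξ₁ + 1ξ₂.
Selectivity: 2ξ₁ / (2ξ₂) = 7.86 → ξ₁ = 7.86 ξ₂.
Substitute: (1·7.86 + 1) ξ₂ = 44.03 → ξ₂ = 4.969 mol, ξ₁ = 39.06 mol.
Outlet amounts (n = n₀ + Σ ν·ξ):
  A: 117.7 − 1(39.06) − 1(4.969) = 73.69
  B: 351.3 − 3(39.06) − 1(4.969) = 229.1
  D: 0 + 2(39.06) = 78.12
  E: 0 + 2(4.969) = 9.938
  C: 0 + 1(4.969) = 4.969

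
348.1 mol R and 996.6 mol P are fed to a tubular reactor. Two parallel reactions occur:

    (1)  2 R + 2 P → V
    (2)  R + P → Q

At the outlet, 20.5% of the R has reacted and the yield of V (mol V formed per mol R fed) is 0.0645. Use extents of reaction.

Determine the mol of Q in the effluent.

26.5 mol

Yield of V: 1ξ₁ / 348.1 = 0.0645 → ξ₁ = 22.45 mol.
Conversion of R: 2ξ₁ + 1ξ₂ = 0.205 × 348.1 = 71.36 → ξ₂ = 26.46 mol.
Outlet amounts (n = n₀ + Σ ν·ξ):
  R: 348.1 − 2(22.45) − 1(26.46) = 276.7
  P: 996.6 − 2(22.45) − 1(26.46) = 925.2
  V: 0 + 1(22.45) = 22.45
  Q: 0 + 1(26.46) = 26.46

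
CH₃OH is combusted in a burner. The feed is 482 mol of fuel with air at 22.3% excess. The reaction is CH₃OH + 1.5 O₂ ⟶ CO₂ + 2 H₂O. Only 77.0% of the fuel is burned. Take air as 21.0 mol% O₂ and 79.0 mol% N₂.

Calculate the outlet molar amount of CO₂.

371 mol

Stoichiometric O₂ = 1.5 × 482 = 723 mol; O₂ fed = 723 × 1.223 = 884.2 mol.
N₂ fed = 884.2 × 79/21 = 3326 mol.
Fuel reacted = 0.77 × 482 → ξ = 371.1 mol.
Outlet (n = n₀ + ν ξ):
  CH₃OH: 482 − 1(371.1) = 110.9
  O₂: 884.2 − 1.5(371.1) = 327.5
  N₂: 3326 (inert)
  CO₂: 0 + 1(371.1) = 371.1
  H₂O: 0 + 2(371.1) = 742.3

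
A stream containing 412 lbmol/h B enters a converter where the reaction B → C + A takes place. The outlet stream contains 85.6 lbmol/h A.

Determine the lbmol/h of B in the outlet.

For A: n = n₀ + 1ξ → 85.6 = 0 + 1ξ, giving ξ = 85.6 lbmol/h.
Outlet amounts (n = n₀ + ν ξ):
  B: 412 − 1(85.6) = 326.4
  C: 0 + 1(85.6) = 85.6
  A: 0 + 1(85.6) = 85.6

326 lbmol/h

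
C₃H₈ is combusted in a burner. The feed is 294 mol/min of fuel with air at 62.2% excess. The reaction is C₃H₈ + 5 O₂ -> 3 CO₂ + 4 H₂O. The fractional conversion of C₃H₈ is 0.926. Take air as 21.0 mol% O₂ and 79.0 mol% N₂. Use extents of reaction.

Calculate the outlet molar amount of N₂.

8970 mol/min

Stoichiometric O₂ = 5 × 294 = 1470 mol/min; O₂ fed = 1470 × 1.622 = 2384 mol/min.
N₂ fed = 2384 × 79/21 = 8970 mol/min.
Fuel reacted = 0.926 × 294 → ξ = 272.2 mol/min.
Outlet (n = n₀ + ν ξ):
  C₃H₈: 294 − 1(272.2) = 21.76
  O₂: 2384 − 5(272.2) = 1023
  N₂: 8970 (inert)
  CO₂: 0 + 3(272.2) = 816.7
  H₂O: 0 + 4(272.2) = 1089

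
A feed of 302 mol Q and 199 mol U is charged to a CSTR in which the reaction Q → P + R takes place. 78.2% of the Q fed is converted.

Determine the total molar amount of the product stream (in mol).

737 mol

Q reacted = 0.782 × 302 = 236.2 mol; ν_Q = −1, so ξ = 236.2/1 = 236.2 mol.
Outlet amounts (n = n₀ + ν ξ):
  Q: 302 − 1(236.2) = 65.84
  P: 0 + 1(236.2) = 236.2
  R: 0 + 1(236.2) = 236.2
  U: 199 (inert)
Total out = 65.84 + 236.2 + 236.2 + 199 = 737.2 mol.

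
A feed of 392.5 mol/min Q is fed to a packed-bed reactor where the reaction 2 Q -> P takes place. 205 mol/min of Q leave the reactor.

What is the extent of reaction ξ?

For Q: n = n₀ − 2ξ → 205 = 392.5 − 2ξ, giving ξ = 93.75 mol/min.
Outlet amounts (n = n₀ + ν ξ):
  Q: 392.5 − 2(93.75) = 205
  P: 0 + 1(93.75) = 93.75

ξ = 93.8 mol/min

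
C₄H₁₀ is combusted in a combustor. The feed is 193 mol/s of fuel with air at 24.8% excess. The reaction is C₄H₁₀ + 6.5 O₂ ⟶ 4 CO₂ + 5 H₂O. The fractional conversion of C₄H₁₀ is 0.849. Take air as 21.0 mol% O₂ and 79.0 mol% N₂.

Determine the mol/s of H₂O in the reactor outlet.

Stoichiometric O₂ = 6.5 × 193 = 1254 mol/s; O₂ fed = 1254 × 1.248 = 1566 mol/s.
N₂ fed = 1566 × 79/21 = 5890 mol/s.
Fuel reacted = 0.849 × 193 → ξ = 163.9 mol/s.
Outlet (n = n₀ + ν ξ):
  C₄H₁₀: 193 − 1(163.9) = 29.14
  O₂: 1566 − 6.5(163.9) = 500.5
  N₂: 5890 (inert)
  CO₂: 0 + 4(163.9) = 655.4
  H₂O: 0 + 5(163.9) = 819.3

819 mol/s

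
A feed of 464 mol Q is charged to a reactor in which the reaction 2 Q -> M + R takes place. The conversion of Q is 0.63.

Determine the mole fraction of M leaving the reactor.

0.315

Q reacted = 0.63 × 464 = 292.3 mol; ν_Q = −2, so ξ = 292.3/2 = 146.2 mol.
Outlet amounts (n = n₀ + ν ξ):
  Q: 464 − 2(146.2) = 171.7
  M: 0 + 1(146.2) = 146.2
  R: 0 + 1(146.2) = 146.2
Total out = 464 mol; y_M = 146.2 / 464 = 0.315.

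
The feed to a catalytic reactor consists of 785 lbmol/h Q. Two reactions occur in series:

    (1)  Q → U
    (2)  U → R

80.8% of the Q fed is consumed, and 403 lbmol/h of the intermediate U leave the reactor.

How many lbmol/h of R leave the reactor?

Conversion of Q: Q consumed = 1ξ₁ = 0.808 × 785 → ξ₁ = 634.3 lbmol/h.
U balance: n_U = 0 + 1ξ₁ − 1ξ₂ = 403 → ξ₂ = (1·634.3 − 403)/1 = 231.3 lbmol/h.
Outlet amounts (n = n₀ + Σ ν·ξ):
  Q: 785 − 1(634.3) = 150.7
  U: 0 + 1(634.3) − 1(231.3) = 403
  R: 0 + 1(231.3) = 231.3

231 lbmol/h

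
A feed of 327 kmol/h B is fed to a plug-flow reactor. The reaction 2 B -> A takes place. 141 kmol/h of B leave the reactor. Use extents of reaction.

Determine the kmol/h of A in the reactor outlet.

For B: n = n₀ − 2ξ → 141 = 327 − 2ξ, giving ξ = 93 kmol/h.
Outlet amounts (n = n₀ + ν ξ):
  B: 327 − 2(93) = 141
  A: 0 + 1(93) = 93

93 kmol/h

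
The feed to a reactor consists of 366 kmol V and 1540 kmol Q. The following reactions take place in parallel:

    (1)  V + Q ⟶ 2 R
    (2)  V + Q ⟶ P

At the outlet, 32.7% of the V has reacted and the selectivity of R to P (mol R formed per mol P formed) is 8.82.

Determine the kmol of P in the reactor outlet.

22.1 kmol

Conversion of V: V consumed = 0.327 × 366 = 119.7 kmol = 1ξ₁ + 1ξ₂.
Selectivity: 2ξ₁ / (1ξ₂) = 8.82 → ξ₁ = 4.41 ξ₂.
Substitute: (1·4.41 + 1) ξ₂ = 119.7 → ξ₂ = 22.12 kmol, ξ₁ = 97.56 kmol.
Outlet amounts (n = n₀ + Σ ν·ξ):
  V: 366 − 1(97.56) − 1(22.12) = 246.3
  Q: 1540 − 1(97.56) − 1(22.12) = 1420
  R: 0 + 2(97.56) = 195.1
  P: 0 + 1(22.12) = 22.12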